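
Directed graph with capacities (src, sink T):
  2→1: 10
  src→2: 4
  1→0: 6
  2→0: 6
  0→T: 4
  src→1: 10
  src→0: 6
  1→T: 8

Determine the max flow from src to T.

Augment src→1→T: bottleneck 8. Total 8.
Augment src→0→T: bottleneck 4. Total 12.
No augmenting path remains in the residual graph.

12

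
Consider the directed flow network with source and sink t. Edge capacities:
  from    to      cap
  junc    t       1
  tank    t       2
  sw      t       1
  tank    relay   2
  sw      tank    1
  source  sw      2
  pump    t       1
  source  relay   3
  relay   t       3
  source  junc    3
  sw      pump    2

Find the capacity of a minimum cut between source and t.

6

Max flow = 6 (via 4 augmenting paths).
In the residual at optimum, the set reachable from source is {junc, source}.
Cut edges: source→sw (cap 2), source→relay (cap 3), junc→t (cap 1). Sum = 6.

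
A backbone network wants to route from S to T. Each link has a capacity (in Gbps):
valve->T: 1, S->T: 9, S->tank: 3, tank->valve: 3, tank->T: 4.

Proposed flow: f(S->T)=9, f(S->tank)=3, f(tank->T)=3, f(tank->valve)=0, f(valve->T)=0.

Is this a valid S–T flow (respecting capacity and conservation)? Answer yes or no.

Every edge has 0 ≤ f(e) ≤ cap(e).
At each intermediate node, inflow equals outflow.

Yes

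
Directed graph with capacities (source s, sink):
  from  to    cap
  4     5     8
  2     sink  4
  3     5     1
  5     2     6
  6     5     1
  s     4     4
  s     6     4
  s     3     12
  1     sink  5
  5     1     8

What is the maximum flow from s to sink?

6

Augment s->4->5->2->sink: bottleneck 4. Total 4.
Augment s->3->5->1->sink: bottleneck 1. Total 5.
Augment s->6->5->1->sink: bottleneck 1. Total 6.
No augmenting path remains in the residual graph.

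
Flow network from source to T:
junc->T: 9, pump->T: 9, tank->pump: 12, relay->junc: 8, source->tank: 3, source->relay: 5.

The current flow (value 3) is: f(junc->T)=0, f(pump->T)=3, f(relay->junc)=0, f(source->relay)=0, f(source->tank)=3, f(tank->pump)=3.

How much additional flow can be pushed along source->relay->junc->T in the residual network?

5

Residual capacities along the path: source->relay: 5, relay->junc: 8, junc->T: 9.
Minimum is 5.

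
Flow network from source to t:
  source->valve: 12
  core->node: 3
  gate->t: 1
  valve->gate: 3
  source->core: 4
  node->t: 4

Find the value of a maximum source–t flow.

4

Augment source->core->node->t: bottleneck 3. Total 3.
Augment source->valve->gate->t: bottleneck 1. Total 4.
No augmenting path remains in the residual graph.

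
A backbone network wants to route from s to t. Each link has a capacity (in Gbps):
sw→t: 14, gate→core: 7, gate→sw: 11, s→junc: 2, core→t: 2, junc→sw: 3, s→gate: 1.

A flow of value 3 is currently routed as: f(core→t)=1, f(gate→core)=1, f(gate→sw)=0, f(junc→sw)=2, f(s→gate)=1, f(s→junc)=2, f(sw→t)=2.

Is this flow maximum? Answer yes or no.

Residual reachable from s: {s}; t is not reachable.
Saturated cut: s→gate, s→junc with total capacity 3 = current flow value. Flow is maximum.

Yes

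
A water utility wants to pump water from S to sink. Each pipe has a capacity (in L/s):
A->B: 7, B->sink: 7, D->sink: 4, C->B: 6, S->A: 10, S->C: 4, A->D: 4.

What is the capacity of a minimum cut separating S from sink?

Max flow = 11 (via 3 augmenting paths).
In the residual at optimum, the set reachable from S is {A, B, C, S}.
Cut edges: A->D (cap 4), B->sink (cap 7). Sum = 11.

11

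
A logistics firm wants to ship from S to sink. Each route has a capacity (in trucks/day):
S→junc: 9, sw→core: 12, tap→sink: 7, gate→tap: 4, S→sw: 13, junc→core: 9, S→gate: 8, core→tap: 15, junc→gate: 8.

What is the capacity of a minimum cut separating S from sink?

Max flow = 7 (via 2 augmenting paths).
In the residual at optimum, the set reachable from S is {S, core, gate, junc, sw, tap}.
Cut edges: tap→sink (cap 7). Sum = 7.

7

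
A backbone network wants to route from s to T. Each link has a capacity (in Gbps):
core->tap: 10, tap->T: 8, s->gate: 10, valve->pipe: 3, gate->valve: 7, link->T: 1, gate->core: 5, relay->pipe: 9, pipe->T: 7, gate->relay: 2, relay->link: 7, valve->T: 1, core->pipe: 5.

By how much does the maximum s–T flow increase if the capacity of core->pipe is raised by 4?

0

Original max flow = 10.
Edge core->pipe does not cross the min cut (source side {s}), so extra capacity there cannot help.
New max flow = 10. Increase = 0.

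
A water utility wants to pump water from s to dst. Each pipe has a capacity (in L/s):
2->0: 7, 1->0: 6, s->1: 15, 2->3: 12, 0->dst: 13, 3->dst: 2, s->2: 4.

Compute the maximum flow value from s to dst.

10

Augment s->2->3->dst: bottleneck 2. Total 2.
Augment s->2->0->dst: bottleneck 2. Total 4.
Augment s->1->0->dst: bottleneck 6. Total 10.
No augmenting path remains in the residual graph.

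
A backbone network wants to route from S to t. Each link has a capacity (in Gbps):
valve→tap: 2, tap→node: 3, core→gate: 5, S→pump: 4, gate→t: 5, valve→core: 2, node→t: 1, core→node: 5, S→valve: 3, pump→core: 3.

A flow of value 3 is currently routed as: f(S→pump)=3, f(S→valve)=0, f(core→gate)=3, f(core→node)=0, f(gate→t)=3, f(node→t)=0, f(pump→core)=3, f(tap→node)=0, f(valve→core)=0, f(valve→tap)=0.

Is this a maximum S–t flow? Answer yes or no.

Residual path S→valve→core→gate→t has bottleneck 2 > 0.
Pushing 2 along it raises the flow to 5, so the given flow is not maximum.

No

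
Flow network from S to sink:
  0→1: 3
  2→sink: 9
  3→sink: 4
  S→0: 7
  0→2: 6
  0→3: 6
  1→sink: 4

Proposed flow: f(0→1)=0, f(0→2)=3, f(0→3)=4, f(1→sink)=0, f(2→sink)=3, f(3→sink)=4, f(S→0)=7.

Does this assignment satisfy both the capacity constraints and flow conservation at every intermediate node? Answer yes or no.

Every edge has 0 ≤ f(e) ≤ cap(e).
At each intermediate node, inflow equals outflow.

Yes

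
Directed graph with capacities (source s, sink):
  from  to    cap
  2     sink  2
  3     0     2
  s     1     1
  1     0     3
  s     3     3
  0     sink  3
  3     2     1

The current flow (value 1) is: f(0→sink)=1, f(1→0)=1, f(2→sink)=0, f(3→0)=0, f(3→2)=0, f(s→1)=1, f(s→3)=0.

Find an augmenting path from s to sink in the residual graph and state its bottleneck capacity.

s→3→0→sink, bottleneck 2

Residual along s→3→0→sink: s→3: 3, 3→0: 2, 0→sink: 2.
Bottleneck = min = 2.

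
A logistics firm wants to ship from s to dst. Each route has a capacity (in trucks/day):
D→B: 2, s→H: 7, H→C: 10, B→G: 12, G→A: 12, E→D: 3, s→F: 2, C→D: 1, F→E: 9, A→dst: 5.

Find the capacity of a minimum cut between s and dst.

Max flow = 2 (via 1 augmenting path).
In the residual at optimum, the set reachable from s is {C, D, E, F, H, s}.
Cut edges: D→B (cap 2). Sum = 2.

2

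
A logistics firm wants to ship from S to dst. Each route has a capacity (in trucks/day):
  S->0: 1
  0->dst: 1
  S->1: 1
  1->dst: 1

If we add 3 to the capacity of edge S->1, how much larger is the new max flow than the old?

Original max flow = 2.
Even with extra capacity on S->1, another cut of capacity 2 remains binding.
New max flow = 2. Increase = 0.

0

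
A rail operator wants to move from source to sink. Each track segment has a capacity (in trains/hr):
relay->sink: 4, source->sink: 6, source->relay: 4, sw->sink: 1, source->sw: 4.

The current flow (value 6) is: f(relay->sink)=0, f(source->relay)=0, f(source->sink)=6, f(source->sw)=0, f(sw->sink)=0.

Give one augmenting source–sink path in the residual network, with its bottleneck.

source->sw->sink, bottleneck 1

Residual along source->sw->sink: source->sw: 4, sw->sink: 1.
Bottleneck = min = 1.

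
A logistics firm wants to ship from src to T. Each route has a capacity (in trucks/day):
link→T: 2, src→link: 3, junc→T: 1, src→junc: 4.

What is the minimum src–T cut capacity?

Max flow = 3 (via 2 augmenting paths).
In the residual at optimum, the set reachable from src is {junc, link, src}.
Cut edges: link→T (cap 2), junc→T (cap 1). Sum = 3.

3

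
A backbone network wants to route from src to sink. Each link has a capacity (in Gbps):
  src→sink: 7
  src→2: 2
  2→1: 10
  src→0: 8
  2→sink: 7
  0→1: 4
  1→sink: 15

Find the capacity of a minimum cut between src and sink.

13

Max flow = 13 (via 3 augmenting paths).
In the residual at optimum, the set reachable from src is {0, src}.
Cut edges: src→2 (cap 2), src→sink (cap 7), 0→1 (cap 4). Sum = 13.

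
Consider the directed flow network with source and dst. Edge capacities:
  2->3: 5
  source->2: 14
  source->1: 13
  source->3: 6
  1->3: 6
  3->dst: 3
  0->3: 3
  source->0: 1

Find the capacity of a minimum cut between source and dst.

3

Max flow = 3 (via 1 augmenting path).
In the residual at optimum, the set reachable from source is {0, 1, 2, 3, source}.
Cut edges: 3->dst (cap 3). Sum = 3.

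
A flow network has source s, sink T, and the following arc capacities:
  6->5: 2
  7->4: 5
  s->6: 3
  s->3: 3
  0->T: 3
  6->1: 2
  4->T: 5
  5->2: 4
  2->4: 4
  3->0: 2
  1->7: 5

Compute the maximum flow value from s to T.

Augment s->3->0->T: bottleneck 2. Total 2.
Augment s->6->1->7->4->T: bottleneck 2. Total 4.
Augment s->6->5->2->4->T: bottleneck 1. Total 5.
No augmenting path remains in the residual graph.

5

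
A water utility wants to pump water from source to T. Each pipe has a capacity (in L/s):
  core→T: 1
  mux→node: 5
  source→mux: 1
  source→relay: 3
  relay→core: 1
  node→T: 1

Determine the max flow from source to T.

Augment source→mux→node→T: bottleneck 1. Total 1.
Augment source→relay→core→T: bottleneck 1. Total 2.
No augmenting path remains in the residual graph.

2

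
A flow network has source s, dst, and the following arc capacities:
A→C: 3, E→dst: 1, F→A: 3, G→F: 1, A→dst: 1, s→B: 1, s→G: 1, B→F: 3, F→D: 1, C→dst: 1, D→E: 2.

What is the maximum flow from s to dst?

Augment s→G→F→A→dst: bottleneck 1. Total 1.
Augment s→B→F→D→E→dst: bottleneck 1. Total 2.
No augmenting path remains in the residual graph.

2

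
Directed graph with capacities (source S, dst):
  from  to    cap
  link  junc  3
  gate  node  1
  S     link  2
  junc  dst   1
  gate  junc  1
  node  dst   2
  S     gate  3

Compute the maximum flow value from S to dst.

Augment S->gate->node->dst: bottleneck 1. Total 1.
Augment S->gate->junc->dst: bottleneck 1. Total 2.
No augmenting path remains in the residual graph.

2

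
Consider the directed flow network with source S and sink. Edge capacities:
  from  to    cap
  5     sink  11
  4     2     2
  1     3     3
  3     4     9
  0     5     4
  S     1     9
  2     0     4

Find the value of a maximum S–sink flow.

2

Augment S→1→3→4→2→0→5→sink: bottleneck 2. Total 2.
No augmenting path remains in the residual graph.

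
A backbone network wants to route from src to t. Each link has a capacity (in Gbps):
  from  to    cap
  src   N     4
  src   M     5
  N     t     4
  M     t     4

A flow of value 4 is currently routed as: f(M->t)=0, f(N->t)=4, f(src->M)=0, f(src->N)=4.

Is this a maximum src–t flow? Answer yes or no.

Residual path src->M->t has bottleneck 4 > 0.
Pushing 4 along it raises the flow to 8, so the given flow is not maximum.

No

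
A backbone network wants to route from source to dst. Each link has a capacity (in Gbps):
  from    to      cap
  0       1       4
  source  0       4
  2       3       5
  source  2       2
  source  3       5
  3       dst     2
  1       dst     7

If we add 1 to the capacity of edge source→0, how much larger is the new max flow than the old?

0

Original max flow = 6.
Even with extra capacity on source→0, another cut of capacity 6 remains binding.
New max flow = 6. Increase = 0.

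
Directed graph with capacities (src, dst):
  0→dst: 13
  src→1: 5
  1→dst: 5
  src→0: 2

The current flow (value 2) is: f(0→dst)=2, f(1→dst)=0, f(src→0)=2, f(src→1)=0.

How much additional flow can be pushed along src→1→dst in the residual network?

5

Residual capacities along the path: src→1: 5, 1→dst: 5.
Minimum is 5.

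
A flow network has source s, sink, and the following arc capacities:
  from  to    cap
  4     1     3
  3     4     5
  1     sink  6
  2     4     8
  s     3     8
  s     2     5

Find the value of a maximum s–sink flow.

3

Augment s->2->4->1->sink: bottleneck 3. Total 3.
No augmenting path remains in the residual graph.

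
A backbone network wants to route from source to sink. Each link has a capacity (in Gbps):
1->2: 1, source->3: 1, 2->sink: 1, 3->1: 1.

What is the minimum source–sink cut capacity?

1

Max flow = 1 (via 1 augmenting path).
In the residual at optimum, the set reachable from source is {source}.
Cut edges: source->3 (cap 1). Sum = 1.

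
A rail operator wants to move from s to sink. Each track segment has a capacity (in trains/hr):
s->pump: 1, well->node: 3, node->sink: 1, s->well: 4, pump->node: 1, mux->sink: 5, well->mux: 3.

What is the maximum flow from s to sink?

4

Augment s->well->mux->sink: bottleneck 3. Total 3.
Augment s->well->node->sink: bottleneck 1. Total 4.
No augmenting path remains in the residual graph.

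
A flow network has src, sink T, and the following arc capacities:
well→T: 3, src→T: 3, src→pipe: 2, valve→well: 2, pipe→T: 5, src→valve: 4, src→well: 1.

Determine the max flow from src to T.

8

Augment src→T: bottleneck 3. Total 3.
Augment src→well→T: bottleneck 1. Total 4.
Augment src→pipe→T: bottleneck 2. Total 6.
Augment src→valve→well→T: bottleneck 2. Total 8.
No augmenting path remains in the residual graph.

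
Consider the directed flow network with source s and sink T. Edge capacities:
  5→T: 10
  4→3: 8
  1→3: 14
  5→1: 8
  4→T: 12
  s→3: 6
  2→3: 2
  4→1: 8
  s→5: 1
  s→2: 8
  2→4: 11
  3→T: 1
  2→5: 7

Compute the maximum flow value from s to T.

10

Augment s→5→T: bottleneck 1. Total 1.
Augment s→3→T: bottleneck 1. Total 2.
Augment s→2→5→T: bottleneck 7. Total 9.
Augment s→2→4→T: bottleneck 1. Total 10.
No augmenting path remains in the residual graph.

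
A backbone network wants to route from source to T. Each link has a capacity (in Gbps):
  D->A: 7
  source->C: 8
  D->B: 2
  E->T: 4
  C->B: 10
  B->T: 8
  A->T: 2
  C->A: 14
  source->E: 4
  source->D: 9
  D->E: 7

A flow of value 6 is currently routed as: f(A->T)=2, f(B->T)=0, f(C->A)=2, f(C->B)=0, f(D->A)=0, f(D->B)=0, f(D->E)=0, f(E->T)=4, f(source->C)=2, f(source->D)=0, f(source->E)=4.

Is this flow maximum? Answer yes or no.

Residual path source->C->B->T has bottleneck 6 > 0.
Pushing 6 along it raises the flow to 12, so the given flow is not maximum.

No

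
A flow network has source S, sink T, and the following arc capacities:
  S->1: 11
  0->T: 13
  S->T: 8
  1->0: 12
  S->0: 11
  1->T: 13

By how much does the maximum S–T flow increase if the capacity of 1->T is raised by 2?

Original max flow = 30.
Edge 1->T does not cross the min cut (source side {S}), so extra capacity there cannot help.
New max flow = 30. Increase = 0.

0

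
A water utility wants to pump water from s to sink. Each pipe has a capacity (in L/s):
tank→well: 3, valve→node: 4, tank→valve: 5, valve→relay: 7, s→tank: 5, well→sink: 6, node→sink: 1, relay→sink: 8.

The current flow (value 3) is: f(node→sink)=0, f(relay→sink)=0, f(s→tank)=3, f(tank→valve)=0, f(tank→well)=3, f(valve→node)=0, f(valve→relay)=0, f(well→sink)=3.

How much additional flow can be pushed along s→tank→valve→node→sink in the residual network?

Residual capacities along the path: s→tank: 2, tank→valve: 5, valve→node: 4, node→sink: 1.
Minimum is 1.

1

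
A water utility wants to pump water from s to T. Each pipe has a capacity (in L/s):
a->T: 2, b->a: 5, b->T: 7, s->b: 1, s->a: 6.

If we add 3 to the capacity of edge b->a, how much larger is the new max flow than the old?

0

Original max flow = 3.
Edge b->a does not cross the min cut (source side {a, s}), so extra capacity there cannot help.
New max flow = 3. Increase = 0.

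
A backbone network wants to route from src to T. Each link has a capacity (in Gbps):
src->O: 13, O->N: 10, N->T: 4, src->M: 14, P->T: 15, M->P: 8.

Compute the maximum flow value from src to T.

Augment src->O->N->T: bottleneck 4. Total 4.
Augment src->M->P->T: bottleneck 8. Total 12.
No augmenting path remains in the residual graph.

12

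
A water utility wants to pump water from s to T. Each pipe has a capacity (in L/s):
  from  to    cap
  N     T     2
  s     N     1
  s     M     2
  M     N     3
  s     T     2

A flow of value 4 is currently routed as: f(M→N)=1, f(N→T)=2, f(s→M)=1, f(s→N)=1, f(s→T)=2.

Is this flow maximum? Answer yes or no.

Residual reachable from s: {M, N, s}; T is not reachable.
Saturated cut: s→T, N→T with total capacity 4 = current flow value. Flow is maximum.

Yes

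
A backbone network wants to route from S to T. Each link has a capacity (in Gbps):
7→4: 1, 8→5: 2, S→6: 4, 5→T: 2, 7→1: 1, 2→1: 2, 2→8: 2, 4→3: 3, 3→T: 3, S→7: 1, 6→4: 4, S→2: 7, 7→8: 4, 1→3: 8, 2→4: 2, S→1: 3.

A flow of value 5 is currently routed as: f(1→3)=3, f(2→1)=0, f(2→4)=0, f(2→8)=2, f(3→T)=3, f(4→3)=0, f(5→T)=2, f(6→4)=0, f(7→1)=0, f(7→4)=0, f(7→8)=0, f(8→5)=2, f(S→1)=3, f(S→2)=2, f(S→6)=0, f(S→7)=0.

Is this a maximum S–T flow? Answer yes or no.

Residual reachable from S: {1, 2, 3, 4, 6, 7, 8, S}; T is not reachable.
Saturated cut: 8→5, 3→T with total capacity 5 = current flow value. Flow is maximum.

Yes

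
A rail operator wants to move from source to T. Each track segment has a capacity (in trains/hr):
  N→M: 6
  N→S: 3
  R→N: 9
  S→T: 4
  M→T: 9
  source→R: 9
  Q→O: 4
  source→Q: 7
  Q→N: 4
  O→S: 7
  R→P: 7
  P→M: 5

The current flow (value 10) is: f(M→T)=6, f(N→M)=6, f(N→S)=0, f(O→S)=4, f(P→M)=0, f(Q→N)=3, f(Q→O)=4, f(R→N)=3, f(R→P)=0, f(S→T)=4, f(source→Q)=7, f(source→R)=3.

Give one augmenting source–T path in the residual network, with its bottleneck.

source→R→P→M→T, bottleneck 3

Residual along source→R→P→M→T: source→R: 6, R→P: 7, P→M: 5, M→T: 3.
Bottleneck = min = 3.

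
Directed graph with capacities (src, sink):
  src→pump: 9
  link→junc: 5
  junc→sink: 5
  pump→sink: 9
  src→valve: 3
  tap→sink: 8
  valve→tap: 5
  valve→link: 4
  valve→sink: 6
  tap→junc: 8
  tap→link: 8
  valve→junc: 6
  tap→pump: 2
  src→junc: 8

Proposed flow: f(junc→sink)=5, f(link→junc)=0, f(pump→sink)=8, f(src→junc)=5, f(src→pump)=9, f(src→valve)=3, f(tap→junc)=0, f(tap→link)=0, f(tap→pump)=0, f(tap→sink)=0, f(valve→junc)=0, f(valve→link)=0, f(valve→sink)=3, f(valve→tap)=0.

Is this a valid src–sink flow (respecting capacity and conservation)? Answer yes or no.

Conservation fails at pump: inflow 9 ≠ outflow 8.

No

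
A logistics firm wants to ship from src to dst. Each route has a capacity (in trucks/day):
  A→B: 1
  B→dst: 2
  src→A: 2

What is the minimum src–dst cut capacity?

1

Max flow = 1 (via 1 augmenting path).
In the residual at optimum, the set reachable from src is {A, src}.
Cut edges: A→B (cap 1). Sum = 1.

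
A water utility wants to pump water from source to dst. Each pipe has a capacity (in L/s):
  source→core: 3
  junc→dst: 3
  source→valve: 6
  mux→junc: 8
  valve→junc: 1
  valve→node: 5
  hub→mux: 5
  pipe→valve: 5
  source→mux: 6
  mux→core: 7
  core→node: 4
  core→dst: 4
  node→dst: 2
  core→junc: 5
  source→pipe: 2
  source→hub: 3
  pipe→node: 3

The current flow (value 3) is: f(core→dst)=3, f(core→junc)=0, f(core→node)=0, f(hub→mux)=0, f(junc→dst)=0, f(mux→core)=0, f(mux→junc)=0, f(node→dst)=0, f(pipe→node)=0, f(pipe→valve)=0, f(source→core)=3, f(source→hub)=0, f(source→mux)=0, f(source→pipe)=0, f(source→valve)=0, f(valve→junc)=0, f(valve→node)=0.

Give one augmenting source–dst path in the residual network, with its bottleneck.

source→mux→core→dst, bottleneck 1

Residual along source→mux→core→dst: source→mux: 6, mux→core: 7, core→dst: 1.
Bottleneck = min = 1.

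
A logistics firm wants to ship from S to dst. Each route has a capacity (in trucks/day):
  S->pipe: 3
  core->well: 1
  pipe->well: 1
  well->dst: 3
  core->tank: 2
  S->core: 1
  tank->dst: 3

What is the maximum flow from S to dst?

2

Augment S->pipe->well->dst: bottleneck 1. Total 1.
Augment S->core->well->dst: bottleneck 1. Total 2.
No augmenting path remains in the residual graph.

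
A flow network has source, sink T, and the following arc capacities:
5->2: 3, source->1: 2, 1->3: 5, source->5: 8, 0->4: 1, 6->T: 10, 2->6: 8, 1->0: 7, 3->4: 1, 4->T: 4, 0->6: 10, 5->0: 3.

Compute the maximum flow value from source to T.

Augment source->1->3->4->T: bottleneck 1. Total 1.
Augment source->1->0->4->T: bottleneck 1. Total 2.
Augment source->5->0->6->T: bottleneck 3. Total 5.
Augment source->5->2->6->T: bottleneck 3. Total 8.
No augmenting path remains in the residual graph.

8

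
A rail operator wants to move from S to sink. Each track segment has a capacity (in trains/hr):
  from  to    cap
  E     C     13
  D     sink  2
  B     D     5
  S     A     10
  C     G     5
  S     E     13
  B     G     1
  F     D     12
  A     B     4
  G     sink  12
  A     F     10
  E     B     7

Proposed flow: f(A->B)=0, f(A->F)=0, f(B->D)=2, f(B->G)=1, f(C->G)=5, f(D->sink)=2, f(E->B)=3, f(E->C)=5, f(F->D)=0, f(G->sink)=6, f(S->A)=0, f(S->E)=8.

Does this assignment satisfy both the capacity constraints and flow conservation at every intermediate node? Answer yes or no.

Yes

Every edge has 0 ≤ f(e) ≤ cap(e).
At each intermediate node, inflow equals outflow.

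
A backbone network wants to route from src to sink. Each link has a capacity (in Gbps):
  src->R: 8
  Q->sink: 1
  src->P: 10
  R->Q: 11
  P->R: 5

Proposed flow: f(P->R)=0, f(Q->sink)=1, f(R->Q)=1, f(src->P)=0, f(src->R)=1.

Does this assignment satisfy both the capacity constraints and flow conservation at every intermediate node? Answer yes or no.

Yes

Every edge has 0 ≤ f(e) ≤ cap(e).
At each intermediate node, inflow equals outflow.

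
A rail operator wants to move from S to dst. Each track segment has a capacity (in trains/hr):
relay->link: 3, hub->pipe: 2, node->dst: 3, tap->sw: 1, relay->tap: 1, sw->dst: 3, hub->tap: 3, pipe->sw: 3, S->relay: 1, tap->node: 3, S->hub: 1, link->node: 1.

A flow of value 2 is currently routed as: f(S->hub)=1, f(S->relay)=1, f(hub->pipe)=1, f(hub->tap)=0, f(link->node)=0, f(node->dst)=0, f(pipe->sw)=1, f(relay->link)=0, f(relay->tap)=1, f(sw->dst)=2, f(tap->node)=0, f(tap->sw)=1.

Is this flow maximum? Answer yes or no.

Yes

Residual reachable from S: {S}; dst is not reachable.
Saturated cut: S->hub, S->relay with total capacity 2 = current flow value. Flow is maximum.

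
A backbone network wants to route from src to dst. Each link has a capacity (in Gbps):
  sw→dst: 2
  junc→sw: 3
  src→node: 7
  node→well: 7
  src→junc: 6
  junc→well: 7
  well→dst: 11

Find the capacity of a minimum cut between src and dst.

Max flow = 13 (via 3 augmenting paths).
In the residual at optimum, the set reachable from src is {src}.
Cut edges: src→junc (cap 6), src→node (cap 7). Sum = 13.

13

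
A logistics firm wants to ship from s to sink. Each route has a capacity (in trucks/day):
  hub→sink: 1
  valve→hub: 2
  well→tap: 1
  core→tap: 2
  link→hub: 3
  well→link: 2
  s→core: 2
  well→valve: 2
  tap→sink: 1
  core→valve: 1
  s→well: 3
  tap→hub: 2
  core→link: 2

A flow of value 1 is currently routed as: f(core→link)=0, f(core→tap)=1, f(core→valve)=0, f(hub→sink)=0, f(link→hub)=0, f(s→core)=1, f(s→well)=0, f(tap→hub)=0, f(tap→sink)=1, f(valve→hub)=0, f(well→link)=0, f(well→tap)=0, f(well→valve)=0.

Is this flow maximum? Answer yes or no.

No

Residual path s→core→link→hub→sink has bottleneck 1 > 0.
Pushing 1 along it raises the flow to 2, so the given flow is not maximum.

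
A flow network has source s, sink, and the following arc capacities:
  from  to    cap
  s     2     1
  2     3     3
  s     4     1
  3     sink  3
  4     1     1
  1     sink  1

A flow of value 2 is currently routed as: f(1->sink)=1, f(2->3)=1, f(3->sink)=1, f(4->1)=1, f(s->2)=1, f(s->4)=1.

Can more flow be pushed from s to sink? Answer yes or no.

Residual reachable from s: {s}; sink is not reachable.
Saturated cut: s->4, s->2 with total capacity 2 = current flow value. Flow is maximum.

No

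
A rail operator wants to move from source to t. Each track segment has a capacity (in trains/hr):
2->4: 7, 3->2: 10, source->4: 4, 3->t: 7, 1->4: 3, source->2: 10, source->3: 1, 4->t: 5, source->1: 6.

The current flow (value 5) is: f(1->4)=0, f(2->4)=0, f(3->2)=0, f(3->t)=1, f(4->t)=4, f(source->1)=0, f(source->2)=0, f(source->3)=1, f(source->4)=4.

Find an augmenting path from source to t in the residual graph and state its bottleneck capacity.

Residual along source->1->4->t: source->1: 6, 1->4: 3, 4->t: 1.
Bottleneck = min = 1.

source->1->4->t, bottleneck 1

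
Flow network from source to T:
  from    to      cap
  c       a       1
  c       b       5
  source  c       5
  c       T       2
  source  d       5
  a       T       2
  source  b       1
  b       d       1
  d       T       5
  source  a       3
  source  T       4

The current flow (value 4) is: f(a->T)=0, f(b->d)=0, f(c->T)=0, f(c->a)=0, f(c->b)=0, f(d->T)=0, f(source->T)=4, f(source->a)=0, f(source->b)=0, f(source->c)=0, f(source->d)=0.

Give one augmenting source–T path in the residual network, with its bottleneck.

source->c->T, bottleneck 2

Residual along source->c->T: source->c: 5, c->T: 2.
Bottleneck = min = 2.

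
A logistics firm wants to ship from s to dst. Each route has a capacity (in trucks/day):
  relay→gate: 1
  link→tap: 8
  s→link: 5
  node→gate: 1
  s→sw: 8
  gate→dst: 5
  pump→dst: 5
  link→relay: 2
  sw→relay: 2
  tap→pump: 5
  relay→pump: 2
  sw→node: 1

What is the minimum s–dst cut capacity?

7

Max flow = 7 (via 3 augmenting paths).
In the residual at optimum, the set reachable from s is {link, pump, relay, s, sw, tap}.
Cut edges: sw→node (cap 1), relay→gate (cap 1), pump→dst (cap 5). Sum = 7.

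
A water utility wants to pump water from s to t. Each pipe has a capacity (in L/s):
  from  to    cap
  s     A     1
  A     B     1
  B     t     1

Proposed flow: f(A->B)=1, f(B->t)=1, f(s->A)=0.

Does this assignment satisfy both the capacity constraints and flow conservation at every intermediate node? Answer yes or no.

No

Conservation fails at A: inflow 0 ≠ outflow 1.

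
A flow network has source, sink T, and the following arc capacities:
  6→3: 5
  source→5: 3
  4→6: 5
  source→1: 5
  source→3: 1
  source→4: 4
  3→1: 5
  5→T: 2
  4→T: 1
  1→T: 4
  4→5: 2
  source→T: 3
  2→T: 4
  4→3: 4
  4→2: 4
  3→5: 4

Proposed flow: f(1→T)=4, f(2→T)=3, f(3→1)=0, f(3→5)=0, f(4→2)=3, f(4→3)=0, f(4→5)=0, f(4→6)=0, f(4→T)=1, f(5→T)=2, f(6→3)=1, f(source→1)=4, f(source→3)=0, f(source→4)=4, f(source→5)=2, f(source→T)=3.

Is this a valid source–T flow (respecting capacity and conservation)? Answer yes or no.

No

Conservation fails at 6: inflow 0 ≠ outflow 1.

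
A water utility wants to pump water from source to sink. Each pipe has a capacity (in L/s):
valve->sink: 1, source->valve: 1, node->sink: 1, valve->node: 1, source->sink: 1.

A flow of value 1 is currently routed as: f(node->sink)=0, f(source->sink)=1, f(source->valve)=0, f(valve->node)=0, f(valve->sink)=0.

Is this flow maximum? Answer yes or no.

No

Residual path source->valve->sink has bottleneck 1 > 0.
Pushing 1 along it raises the flow to 2, so the given flow is not maximum.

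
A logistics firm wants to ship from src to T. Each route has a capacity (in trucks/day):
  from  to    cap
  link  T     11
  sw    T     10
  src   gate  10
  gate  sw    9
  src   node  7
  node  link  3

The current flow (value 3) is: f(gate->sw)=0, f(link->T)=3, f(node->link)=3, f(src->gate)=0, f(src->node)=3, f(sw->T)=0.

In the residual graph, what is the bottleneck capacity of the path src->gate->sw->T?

9

Residual capacities along the path: src->gate: 10, gate->sw: 9, sw->T: 10.
Minimum is 9.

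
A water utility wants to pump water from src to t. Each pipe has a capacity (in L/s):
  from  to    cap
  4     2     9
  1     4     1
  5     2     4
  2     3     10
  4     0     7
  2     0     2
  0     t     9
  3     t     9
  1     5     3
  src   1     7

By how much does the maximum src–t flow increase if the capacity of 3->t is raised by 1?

0

Original max flow = 4.
Edge 3->t does not cross the min cut (source side {1, src}), so extra capacity there cannot help.
New max flow = 4. Increase = 0.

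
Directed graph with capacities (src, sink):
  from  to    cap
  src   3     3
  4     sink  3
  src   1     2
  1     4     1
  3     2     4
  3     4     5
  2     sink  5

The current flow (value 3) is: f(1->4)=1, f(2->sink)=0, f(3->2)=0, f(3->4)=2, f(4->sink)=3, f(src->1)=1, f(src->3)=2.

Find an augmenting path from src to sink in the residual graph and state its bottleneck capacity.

src->3->2->sink, bottleneck 1

Residual along src->3->2->sink: src->3: 1, 3->2: 4, 2->sink: 5.
Bottleneck = min = 1.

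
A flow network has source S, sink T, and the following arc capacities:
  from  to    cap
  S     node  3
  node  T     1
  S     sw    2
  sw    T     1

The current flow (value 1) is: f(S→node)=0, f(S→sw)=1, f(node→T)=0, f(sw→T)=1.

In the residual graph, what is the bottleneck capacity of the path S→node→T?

1

Residual capacities along the path: S→node: 3, node→T: 1.
Minimum is 1.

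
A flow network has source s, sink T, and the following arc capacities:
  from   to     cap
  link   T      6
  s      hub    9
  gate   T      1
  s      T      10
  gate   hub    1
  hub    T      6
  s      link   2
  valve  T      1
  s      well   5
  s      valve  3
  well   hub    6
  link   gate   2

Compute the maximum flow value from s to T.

Augment s→T: bottleneck 10. Total 10.
Augment s→link→T: bottleneck 2. Total 12.
Augment s→valve→T: bottleneck 1. Total 13.
Augment s→hub→T: bottleneck 6. Total 19.
No augmenting path remains in the residual graph.

19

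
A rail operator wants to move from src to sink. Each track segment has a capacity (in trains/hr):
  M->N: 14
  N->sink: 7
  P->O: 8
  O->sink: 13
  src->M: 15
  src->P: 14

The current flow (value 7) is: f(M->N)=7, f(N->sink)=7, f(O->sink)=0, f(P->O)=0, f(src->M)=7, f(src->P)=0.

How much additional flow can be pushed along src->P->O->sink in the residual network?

8

Residual capacities along the path: src->P: 14, P->O: 8, O->sink: 13.
Minimum is 8.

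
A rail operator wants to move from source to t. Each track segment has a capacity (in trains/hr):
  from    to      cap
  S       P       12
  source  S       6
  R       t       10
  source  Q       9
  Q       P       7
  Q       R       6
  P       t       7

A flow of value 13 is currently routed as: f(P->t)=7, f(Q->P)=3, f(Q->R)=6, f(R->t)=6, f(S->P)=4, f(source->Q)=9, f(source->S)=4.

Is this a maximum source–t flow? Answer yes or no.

Yes

Residual reachable from source: {P, Q, S, source}; t is not reachable.
Saturated cut: Q->R, P->t with total capacity 13 = current flow value. Flow is maximum.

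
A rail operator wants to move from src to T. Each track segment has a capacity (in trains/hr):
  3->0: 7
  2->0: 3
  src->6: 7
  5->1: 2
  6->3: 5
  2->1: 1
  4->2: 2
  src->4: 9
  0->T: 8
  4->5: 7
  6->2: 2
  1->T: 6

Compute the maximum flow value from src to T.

Augment src->6->3->0->T: bottleneck 5. Total 5.
Augment src->6->2->0->T: bottleneck 2. Total 7.
Augment src->4->2->0->T: bottleneck 1. Total 8.
Augment src->4->2->1->T: bottleneck 1. Total 9.
Augment src->4->5->1->T: bottleneck 2. Total 11.
No augmenting path remains in the residual graph.

11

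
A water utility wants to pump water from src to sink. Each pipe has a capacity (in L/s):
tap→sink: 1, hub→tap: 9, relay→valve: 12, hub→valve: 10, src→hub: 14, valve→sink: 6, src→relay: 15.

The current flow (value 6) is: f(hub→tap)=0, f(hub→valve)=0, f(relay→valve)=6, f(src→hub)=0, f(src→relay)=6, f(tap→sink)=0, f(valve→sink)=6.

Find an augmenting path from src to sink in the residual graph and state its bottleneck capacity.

src→hub→tap→sink, bottleneck 1

Residual along src→hub→tap→sink: src→hub: 14, hub→tap: 9, tap→sink: 1.
Bottleneck = min = 1.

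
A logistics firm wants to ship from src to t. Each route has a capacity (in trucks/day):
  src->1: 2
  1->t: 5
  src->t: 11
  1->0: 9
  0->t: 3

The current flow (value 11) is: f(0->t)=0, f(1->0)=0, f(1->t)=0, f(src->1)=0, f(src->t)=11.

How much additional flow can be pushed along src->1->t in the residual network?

2

Residual capacities along the path: src->1: 2, 1->t: 5.
Minimum is 2.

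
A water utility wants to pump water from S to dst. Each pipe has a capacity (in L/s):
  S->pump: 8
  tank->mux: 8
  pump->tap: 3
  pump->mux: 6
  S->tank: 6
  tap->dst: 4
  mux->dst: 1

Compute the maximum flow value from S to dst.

Augment S->tank->mux->dst: bottleneck 1. Total 1.
Augment S->pump->tap->dst: bottleneck 3. Total 4.
No augmenting path remains in the residual graph.

4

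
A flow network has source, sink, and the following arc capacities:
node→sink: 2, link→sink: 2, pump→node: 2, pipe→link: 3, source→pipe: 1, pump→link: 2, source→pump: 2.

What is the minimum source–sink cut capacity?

Max flow = 3 (via 2 augmenting paths).
In the residual at optimum, the set reachable from source is {source}.
Cut edges: source→pump (cap 2), source→pipe (cap 1). Sum = 3.

3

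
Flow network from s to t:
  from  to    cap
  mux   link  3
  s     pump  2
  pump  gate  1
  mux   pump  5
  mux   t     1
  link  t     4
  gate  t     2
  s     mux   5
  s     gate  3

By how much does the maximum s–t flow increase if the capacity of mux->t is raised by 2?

1

Original max flow = 6.
After raising cap(mux->t), augmenting paths through that edge carry 1 more unit.
New max flow = 7. Increase = 1.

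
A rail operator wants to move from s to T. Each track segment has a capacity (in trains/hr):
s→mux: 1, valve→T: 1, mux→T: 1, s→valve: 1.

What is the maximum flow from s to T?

2

Augment s→mux→T: bottleneck 1. Total 1.
Augment s→valve→T: bottleneck 1. Total 2.
No augmenting path remains in the residual graph.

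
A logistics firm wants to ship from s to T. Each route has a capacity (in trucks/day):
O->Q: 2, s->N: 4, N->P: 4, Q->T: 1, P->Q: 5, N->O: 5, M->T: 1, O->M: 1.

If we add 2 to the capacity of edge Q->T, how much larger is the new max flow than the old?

2

Original max flow = 2.
After raising cap(Q->T), augmenting paths through that edge carry 2 more units.
New max flow = 4. Increase = 2.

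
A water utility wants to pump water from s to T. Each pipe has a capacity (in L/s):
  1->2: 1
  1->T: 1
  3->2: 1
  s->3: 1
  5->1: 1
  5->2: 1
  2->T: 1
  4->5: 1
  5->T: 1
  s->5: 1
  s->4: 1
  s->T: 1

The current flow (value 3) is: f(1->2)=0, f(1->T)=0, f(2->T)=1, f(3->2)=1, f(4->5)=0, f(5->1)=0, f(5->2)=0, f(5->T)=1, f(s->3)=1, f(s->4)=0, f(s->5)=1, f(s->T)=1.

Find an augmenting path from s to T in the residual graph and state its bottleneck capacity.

s->4->5->1->T, bottleneck 1

Residual along s->4->5->1->T: s->4: 1, 4->5: 1, 5->1: 1, 1->T: 1.
Bottleneck = min = 1.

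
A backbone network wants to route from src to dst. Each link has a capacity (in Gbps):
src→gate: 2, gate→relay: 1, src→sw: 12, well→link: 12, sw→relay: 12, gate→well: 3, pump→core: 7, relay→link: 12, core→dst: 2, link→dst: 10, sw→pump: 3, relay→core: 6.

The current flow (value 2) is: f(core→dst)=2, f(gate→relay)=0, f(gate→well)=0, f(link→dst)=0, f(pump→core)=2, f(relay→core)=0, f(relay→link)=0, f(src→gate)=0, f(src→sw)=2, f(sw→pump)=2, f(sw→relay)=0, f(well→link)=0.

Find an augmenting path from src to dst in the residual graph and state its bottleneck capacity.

src→sw→relay→link→dst, bottleneck 10

Residual along src→sw→relay→link→dst: src→sw: 10, sw→relay: 12, relay→link: 12, link→dst: 10.
Bottleneck = min = 10.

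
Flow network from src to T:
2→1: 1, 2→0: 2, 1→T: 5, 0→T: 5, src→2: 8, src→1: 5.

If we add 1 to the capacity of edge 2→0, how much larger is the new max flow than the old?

1

Original max flow = 7.
After raising cap(2→0), augmenting paths through that edge carry 1 more unit.
New max flow = 8. Increase = 1.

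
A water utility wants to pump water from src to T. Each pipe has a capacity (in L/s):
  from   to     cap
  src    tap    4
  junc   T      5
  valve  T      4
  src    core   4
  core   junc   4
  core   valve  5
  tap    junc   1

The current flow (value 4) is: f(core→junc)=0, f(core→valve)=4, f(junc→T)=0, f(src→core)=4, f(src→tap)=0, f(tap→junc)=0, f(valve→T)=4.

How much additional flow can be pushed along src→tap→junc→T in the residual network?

1

Residual capacities along the path: src→tap: 4, tap→junc: 1, junc→T: 5.
Minimum is 1.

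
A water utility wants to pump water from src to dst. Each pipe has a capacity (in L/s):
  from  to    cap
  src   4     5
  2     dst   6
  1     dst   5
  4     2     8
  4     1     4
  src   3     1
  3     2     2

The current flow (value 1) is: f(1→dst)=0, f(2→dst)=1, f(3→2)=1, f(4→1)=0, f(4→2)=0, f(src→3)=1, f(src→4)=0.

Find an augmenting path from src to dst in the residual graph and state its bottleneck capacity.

Residual along src→4→2→dst: src→4: 5, 4→2: 8, 2→dst: 5.
Bottleneck = min = 5.

src→4→2→dst, bottleneck 5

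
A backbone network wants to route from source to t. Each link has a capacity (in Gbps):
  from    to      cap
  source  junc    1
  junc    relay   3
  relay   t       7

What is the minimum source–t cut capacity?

1

Max flow = 1 (via 1 augmenting path).
In the residual at optimum, the set reachable from source is {source}.
Cut edges: source→junc (cap 1). Sum = 1.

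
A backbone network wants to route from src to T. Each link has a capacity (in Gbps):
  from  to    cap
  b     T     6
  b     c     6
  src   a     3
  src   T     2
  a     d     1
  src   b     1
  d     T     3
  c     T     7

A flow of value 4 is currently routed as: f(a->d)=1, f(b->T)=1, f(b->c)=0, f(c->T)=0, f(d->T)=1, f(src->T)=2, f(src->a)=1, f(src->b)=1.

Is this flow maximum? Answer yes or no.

Residual reachable from src: {a, src}; T is not reachable.
Saturated cut: src->b, src->T, a->d with total capacity 4 = current flow value. Flow is maximum.

Yes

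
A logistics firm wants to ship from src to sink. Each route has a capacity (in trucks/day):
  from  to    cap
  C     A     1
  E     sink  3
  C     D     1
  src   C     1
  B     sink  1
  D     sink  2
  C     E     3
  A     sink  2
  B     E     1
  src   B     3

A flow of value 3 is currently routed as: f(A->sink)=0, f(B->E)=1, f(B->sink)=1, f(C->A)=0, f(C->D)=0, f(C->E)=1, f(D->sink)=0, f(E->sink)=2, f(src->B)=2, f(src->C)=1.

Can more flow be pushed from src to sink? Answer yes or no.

No

Residual reachable from src: {B, src}; sink is not reachable.
Saturated cut: src->C, B->E, B->sink with total capacity 3 = current flow value. Flow is maximum.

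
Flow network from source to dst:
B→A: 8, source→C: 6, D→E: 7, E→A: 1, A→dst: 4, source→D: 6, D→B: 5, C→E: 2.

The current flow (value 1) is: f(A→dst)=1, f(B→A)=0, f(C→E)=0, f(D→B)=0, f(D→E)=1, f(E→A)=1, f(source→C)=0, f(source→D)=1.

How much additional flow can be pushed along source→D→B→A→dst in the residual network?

3

Residual capacities along the path: source→D: 5, D→B: 5, B→A: 8, A→dst: 3.
Minimum is 3.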